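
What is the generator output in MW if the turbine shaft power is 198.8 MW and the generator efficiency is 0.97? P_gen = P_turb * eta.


P_gen = 198.8 * 0.97 = 192.8360 MW


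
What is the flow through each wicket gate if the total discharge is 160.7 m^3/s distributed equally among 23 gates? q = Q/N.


q = 160.7 / 23 = 6.9870 m^3/s


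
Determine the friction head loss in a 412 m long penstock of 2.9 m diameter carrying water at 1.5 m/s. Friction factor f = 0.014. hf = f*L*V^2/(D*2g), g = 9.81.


hf = 0.014 * 412 * 1.5^2 / (2.9 * 2 * 9.81) = 0.2281 m


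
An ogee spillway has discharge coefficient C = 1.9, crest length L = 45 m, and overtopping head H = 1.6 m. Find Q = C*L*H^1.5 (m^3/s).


Q = 1.9 * 45 * 1.6^1.5 = 173.0398 m^3/s


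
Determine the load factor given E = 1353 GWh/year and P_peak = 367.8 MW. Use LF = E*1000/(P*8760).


LF = 1353 * 1000 / (367.8 * 8760) = 0.4199


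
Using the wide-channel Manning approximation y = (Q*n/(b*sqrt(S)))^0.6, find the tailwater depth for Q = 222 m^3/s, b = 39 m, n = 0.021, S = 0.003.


y = (222 * 0.021 / (39 * 0.003^0.5))^0.6 = 1.5972 m


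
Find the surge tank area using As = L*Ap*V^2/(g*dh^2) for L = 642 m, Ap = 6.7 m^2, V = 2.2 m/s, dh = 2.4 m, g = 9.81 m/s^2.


As = 642 * 6.7 * 2.2^2 / (9.81 * 2.4^2) = 368.4374 m^2


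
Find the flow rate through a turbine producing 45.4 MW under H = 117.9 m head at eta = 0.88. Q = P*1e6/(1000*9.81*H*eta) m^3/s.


Q = 45.4 * 1e6 / (1000 * 9.81 * 117.9 * 0.88) = 44.6057 m^3/s


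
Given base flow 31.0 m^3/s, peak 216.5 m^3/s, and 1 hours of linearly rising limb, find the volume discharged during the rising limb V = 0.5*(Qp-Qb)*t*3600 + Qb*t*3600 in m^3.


V = 0.5*(216.5 - 31.0)*1*3600 + 31.0*1*3600 = 445500.0000 m^3


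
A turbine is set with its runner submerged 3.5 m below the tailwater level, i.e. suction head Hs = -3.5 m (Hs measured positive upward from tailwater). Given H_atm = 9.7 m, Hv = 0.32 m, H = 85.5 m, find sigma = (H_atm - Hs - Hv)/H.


sigma = (9.7 - (-3.5) - 0.32) / 85.5 = 0.1506


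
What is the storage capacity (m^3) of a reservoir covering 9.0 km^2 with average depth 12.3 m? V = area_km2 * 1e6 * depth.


V = 9.0 * 1e6 * 12.3 = 1.1070e+08 m^3


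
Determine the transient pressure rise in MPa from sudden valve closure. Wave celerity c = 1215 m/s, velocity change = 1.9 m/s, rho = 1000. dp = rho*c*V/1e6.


dp = 1000 * 1215 * 1.9 / 1e6 = 2.3085 MPa


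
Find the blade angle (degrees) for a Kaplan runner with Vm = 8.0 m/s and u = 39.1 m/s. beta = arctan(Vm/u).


beta = arctan(8.0 / 39.1) = 11.5633 degrees


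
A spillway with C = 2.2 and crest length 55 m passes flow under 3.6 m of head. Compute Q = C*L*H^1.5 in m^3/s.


Q = 2.2 * 55 * 3.6^1.5 = 826.4929 m^3/s


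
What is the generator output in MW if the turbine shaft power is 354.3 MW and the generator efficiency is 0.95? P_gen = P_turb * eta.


P_gen = 354.3 * 0.95 = 336.5850 MW


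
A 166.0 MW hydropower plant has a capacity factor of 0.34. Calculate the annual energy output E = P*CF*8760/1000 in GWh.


E = 166.0 * 0.34 * 8760 / 1000 = 494.4144 GWh


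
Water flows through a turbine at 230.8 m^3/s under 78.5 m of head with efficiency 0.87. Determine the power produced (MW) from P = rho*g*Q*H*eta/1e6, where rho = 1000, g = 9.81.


P = 1000 * 9.81 * 230.8 * 78.5 * 0.87 / 1e6 = 154.6300 MW


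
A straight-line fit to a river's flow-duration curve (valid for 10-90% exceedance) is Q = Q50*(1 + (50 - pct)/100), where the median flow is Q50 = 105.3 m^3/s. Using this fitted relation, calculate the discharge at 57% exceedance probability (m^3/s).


Q = 105.3 * (1 + (50 - 57)/100) = 97.9290 m^3/s


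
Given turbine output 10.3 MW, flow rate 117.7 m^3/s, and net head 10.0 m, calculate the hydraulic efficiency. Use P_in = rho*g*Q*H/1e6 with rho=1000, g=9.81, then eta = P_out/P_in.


P_in = 1000 * 9.81 * 117.7 * 10.0 / 1e6 = 11.5464 MW
eta = 10.3 / 11.5464 = 0.8921


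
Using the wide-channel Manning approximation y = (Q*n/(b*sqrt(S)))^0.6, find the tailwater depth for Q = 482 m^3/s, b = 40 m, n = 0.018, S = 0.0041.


y = (482 * 0.018 / (40 * 0.0041^0.5))^0.6 = 2.0793 m


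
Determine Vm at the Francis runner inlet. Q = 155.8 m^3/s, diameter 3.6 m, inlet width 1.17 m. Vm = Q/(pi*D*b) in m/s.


Vm = 155.8 / (pi * 3.6 * 1.17) = 11.7741 m/s


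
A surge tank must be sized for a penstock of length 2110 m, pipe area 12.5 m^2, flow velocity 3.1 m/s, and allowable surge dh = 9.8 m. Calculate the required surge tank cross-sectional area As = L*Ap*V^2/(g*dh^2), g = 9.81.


As = 2110 * 12.5 * 3.1^2 / (9.81 * 9.8^2) = 269.0263 m^2


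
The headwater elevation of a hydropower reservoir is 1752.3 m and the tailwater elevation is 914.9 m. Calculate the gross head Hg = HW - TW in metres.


Hg = 1752.3 - 914.9 = 837.4000 m


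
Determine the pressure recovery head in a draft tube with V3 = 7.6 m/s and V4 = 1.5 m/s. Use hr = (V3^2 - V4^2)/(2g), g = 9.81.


hr = (7.6^2 - 1.5^2) / (2*9.81) = 2.8293 m


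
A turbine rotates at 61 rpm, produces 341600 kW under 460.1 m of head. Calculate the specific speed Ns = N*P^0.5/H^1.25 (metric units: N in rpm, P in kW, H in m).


Ns = 61 * 341600^0.5 / 460.1^1.25 = 16.7311


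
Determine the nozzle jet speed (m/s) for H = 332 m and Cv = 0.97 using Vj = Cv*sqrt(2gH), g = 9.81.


Vj = 0.97 * sqrt(2*9.81*332) = 78.2871 m/s


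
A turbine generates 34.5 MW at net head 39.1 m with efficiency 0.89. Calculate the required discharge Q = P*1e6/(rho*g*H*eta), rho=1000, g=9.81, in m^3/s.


Q = 34.5 * 1e6 / (1000 * 9.81 * 39.1 * 0.89) = 101.0609 m^3/s


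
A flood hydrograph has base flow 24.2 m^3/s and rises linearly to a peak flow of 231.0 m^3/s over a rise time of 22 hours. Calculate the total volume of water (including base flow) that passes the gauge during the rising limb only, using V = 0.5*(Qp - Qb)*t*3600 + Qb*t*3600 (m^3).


V = 0.5*(231.0 - 24.2)*22*3600 + 24.2*22*3600 = 1.0106e+07 m^3


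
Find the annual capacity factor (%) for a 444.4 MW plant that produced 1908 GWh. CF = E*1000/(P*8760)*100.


CF = 1908 * 1000 / (444.4 * 8760) * 100 = 49.0118 %


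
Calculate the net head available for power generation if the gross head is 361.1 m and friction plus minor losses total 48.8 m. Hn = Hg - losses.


Hn = 361.1 - 48.8 = 312.3000 m


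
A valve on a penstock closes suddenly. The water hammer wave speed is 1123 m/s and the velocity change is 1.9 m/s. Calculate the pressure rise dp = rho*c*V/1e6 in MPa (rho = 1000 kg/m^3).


dp = 1000 * 1123 * 1.9 / 1e6 = 2.1337 MPa


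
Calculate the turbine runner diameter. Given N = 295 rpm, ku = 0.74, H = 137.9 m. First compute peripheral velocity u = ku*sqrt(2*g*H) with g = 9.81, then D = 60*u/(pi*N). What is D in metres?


u = 0.74 * sqrt(2*9.81*137.9) = 38.4914 m/s
D = 60 * 38.4914 / (pi * 295) = 2.4920 m


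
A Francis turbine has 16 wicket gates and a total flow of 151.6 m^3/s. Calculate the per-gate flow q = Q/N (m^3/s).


q = 151.6 / 16 = 9.4750 m^3/s


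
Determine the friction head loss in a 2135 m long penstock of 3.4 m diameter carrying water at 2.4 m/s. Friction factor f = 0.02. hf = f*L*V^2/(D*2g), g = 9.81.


hf = 0.02 * 2135 * 2.4^2 / (3.4 * 2 * 9.81) = 3.6870 m


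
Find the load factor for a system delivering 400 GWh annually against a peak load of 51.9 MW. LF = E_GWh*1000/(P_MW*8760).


LF = 400 * 1000 / (51.9 * 8760) = 0.8798


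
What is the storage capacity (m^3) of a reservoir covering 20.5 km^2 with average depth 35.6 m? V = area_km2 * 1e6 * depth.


V = 20.5 * 1e6 * 35.6 = 7.2980e+08 m^3


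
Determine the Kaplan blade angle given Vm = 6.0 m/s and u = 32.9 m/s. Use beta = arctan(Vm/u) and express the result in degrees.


beta = arctan(6.0 / 32.9) = 10.3355 degrees


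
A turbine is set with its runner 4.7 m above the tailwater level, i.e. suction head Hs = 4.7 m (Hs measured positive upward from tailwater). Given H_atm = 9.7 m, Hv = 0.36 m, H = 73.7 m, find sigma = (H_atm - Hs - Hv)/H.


sigma = (9.7 - 4.7 - 0.36) / 73.7 = 0.0630


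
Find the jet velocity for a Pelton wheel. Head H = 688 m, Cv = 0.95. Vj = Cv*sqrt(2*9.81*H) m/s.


Vj = 0.95 * sqrt(2*9.81*688) = 110.3741 m/s


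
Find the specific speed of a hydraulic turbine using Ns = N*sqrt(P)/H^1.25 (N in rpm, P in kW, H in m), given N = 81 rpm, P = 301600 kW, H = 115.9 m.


Ns = 81 * 301600^0.5 / 115.9^1.25 = 116.9759


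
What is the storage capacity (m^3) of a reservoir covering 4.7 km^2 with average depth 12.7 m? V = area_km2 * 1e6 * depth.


V = 4.7 * 1e6 * 12.7 = 5.9690e+07 m^3


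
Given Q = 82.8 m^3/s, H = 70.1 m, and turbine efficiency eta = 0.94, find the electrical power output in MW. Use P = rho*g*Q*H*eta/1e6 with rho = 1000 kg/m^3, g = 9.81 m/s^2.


P = 1000 * 9.81 * 82.8 * 70.1 * 0.94 / 1e6 = 53.5236 MW


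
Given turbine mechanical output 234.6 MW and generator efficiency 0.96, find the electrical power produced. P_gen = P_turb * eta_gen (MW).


P_gen = 234.6 * 0.96 = 225.2160 MW


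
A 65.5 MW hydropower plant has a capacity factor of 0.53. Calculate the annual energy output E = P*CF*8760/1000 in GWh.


E = 65.5 * 0.53 * 8760 / 1000 = 304.1034 GWh


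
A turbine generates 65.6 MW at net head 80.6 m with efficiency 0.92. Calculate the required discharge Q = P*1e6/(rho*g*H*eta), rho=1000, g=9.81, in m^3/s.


Q = 65.6 * 1e6 / (1000 * 9.81 * 80.6 * 0.92) = 90.1804 m^3/s


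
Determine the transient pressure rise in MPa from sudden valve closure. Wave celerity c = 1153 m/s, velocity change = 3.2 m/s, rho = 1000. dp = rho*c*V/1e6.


dp = 1000 * 1153 * 3.2 / 1e6 = 3.6896 MPa


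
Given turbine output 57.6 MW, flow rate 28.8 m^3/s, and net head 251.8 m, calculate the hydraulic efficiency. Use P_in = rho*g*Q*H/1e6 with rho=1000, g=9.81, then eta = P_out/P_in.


P_in = 1000 * 9.81 * 28.8 * 251.8 / 1e6 = 71.1406 MW
eta = 57.6 / 71.1406 = 0.8097


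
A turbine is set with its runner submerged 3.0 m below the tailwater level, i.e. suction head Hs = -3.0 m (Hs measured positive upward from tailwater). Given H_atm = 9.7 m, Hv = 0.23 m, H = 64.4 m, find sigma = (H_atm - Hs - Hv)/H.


sigma = (9.7 - (-3.0) - 0.23) / 64.4 = 0.1936


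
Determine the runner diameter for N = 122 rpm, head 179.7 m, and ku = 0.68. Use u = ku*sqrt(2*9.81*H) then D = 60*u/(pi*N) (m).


u = 0.68 * sqrt(2*9.81*179.7) = 40.3769 m/s
D = 60 * 40.3769 / (pi * 122) = 6.3208 m


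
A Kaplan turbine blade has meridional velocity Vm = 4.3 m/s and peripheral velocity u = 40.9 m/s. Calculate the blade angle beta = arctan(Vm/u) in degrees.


beta = arctan(4.3 / 40.9) = 6.0017 degrees


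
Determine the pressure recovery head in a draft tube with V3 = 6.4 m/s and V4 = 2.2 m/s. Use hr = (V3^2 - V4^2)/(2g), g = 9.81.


hr = (6.4^2 - 2.2^2) / (2*9.81) = 1.8410 m


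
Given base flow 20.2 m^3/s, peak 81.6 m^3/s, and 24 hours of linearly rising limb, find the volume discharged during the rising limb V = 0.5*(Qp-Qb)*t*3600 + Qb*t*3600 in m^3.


V = 0.5*(81.6 - 20.2)*24*3600 + 20.2*24*3600 = 4.3978e+06 m^3


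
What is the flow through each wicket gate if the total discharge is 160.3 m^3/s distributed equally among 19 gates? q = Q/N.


q = 160.3 / 19 = 8.4368 m^3/s


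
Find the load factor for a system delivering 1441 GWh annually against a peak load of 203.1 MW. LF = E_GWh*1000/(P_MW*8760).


LF = 1441 * 1000 / (203.1 * 8760) = 0.8099


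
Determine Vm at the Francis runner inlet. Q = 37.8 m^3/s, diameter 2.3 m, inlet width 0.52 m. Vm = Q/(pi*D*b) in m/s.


Vm = 37.8 / (pi * 2.3 * 0.52) = 10.0603 m/s


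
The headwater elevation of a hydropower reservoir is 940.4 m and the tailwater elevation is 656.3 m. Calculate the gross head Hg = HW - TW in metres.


Hg = 940.4 - 656.3 = 284.1000 m


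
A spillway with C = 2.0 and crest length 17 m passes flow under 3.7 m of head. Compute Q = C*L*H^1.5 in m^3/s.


Q = 2.0 * 17 * 3.7^1.5 = 241.9811 m^3/s


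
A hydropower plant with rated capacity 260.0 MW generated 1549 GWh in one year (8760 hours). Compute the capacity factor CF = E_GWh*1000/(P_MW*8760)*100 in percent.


CF = 1549 * 1000 / (260.0 * 8760) * 100 = 68.0102 %


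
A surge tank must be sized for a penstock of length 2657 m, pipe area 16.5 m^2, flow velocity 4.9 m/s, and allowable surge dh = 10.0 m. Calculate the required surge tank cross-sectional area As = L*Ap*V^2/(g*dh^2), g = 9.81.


As = 2657 * 16.5 * 4.9^2 / (9.81 * 10.0^2) = 1072.9974 m^2


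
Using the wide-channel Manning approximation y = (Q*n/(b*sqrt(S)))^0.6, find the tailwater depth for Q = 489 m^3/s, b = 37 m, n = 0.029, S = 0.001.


y = (489 * 0.029 / (37 * 0.001^0.5))^0.6 = 4.4679 m


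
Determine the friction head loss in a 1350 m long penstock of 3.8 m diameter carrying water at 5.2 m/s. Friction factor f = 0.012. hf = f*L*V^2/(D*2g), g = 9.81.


hf = 0.012 * 1350 * 5.2^2 / (3.8 * 2 * 9.81) = 5.8754 m


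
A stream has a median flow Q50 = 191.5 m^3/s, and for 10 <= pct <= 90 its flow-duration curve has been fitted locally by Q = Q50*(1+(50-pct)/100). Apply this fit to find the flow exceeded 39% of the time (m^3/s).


Q = 191.5 * (1 + (50 - 39)/100) = 212.5650 m^3/s


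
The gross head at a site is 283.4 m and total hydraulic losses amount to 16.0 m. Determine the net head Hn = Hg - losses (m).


Hn = 283.4 - 16.0 = 267.4000 m


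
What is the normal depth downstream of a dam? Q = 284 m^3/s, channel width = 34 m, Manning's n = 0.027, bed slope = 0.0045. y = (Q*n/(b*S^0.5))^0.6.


y = (284 * 0.027 / (34 * 0.0045^0.5))^0.6 = 2.0699 m


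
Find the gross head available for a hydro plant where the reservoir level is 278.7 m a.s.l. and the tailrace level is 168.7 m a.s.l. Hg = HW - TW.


Hg = 278.7 - 168.7 = 110.0000 m


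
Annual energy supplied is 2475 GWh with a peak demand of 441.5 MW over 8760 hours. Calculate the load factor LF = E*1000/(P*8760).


LF = 2475 * 1000 / (441.5 * 8760) = 0.6399


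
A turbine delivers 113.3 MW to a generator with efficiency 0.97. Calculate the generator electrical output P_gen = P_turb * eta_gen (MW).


P_gen = 113.3 * 0.97 = 109.9010 MW


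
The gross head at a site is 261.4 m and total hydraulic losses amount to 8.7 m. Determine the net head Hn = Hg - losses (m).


Hn = 261.4 - 8.7 = 252.7000 m


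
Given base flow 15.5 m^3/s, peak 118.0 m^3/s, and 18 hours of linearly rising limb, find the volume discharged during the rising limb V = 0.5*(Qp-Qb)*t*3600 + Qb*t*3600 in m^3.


V = 0.5*(118.0 - 15.5)*18*3600 + 15.5*18*3600 = 4.3254e+06 m^3


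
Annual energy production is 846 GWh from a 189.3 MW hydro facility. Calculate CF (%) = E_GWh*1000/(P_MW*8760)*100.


CF = 846 * 1000 / (189.3 * 8760) * 100 = 51.0171 %


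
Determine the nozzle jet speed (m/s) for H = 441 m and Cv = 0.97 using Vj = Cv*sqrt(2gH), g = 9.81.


Vj = 0.97 * sqrt(2*9.81*441) = 90.2278 m/s


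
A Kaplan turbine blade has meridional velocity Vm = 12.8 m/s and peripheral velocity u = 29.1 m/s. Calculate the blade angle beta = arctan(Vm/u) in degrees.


beta = arctan(12.8 / 29.1) = 23.7429 degrees


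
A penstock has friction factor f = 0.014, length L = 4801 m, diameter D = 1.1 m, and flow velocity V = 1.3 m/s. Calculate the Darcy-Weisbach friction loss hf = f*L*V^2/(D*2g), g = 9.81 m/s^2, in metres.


hf = 0.014 * 4801 * 1.3^2 / (1.1 * 2 * 9.81) = 5.2633 m


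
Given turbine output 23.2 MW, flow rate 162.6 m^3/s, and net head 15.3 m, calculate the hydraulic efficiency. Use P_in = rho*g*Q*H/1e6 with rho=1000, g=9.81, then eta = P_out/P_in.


P_in = 1000 * 9.81 * 162.6 * 15.3 / 1e6 = 24.4051 MW
eta = 23.2 / 24.4051 = 0.9506


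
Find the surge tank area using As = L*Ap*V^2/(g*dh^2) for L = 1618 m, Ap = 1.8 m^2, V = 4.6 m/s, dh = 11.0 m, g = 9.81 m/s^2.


As = 1618 * 1.8 * 4.6^2 / (9.81 * 11.0^2) = 51.9173 m^2


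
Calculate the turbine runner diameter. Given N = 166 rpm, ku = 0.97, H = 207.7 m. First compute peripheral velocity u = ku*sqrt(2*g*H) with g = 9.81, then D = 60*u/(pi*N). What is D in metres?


u = 0.97 * sqrt(2*9.81*207.7) = 61.9212 m/s
D = 60 * 61.9212 / (pi * 166) = 7.1241 m


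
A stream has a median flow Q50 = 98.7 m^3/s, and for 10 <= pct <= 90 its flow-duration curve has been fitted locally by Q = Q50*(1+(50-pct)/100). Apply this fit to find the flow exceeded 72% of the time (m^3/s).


Q = 98.7 * (1 + (50 - 72)/100) = 76.9860 m^3/s


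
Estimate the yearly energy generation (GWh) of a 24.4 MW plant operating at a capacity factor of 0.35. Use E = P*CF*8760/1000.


E = 24.4 * 0.35 * 8760 / 1000 = 74.8104 GWh


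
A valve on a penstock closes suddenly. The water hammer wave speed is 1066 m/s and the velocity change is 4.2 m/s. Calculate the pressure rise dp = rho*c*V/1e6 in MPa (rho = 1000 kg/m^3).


dp = 1000 * 1066 * 4.2 / 1e6 = 4.4772 MPa


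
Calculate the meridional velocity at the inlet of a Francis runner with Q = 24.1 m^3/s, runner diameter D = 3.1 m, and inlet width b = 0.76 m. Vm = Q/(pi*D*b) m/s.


Vm = 24.1 / (pi * 3.1 * 0.76) = 3.2561 m/s


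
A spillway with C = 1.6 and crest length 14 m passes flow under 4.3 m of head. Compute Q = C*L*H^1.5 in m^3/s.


Q = 1.6 * 14 * 4.3^1.5 = 199.7334 m^3/s


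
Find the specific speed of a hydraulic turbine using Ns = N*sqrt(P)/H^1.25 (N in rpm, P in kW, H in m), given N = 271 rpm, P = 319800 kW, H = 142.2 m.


Ns = 271 * 319800^0.5 / 142.2^1.25 = 312.0930


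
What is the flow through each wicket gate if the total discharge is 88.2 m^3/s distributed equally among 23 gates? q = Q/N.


q = 88.2 / 23 = 3.8348 m^3/s


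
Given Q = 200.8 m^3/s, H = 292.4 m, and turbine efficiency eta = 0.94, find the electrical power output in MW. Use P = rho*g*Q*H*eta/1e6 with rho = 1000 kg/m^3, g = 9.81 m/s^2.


P = 1000 * 9.81 * 200.8 * 292.4 * 0.94 / 1e6 = 541.4245 MW


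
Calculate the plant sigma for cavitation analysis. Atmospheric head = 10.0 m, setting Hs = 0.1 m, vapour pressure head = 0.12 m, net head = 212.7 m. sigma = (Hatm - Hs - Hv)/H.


sigma = (10.0 - 0.1 - 0.12) / 212.7 = 0.0460


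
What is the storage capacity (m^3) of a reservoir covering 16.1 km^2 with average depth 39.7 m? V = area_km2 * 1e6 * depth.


V = 16.1 * 1e6 * 39.7 = 6.3917e+08 m^3


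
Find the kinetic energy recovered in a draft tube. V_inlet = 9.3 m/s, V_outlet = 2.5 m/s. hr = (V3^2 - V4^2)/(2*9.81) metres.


hr = (9.3^2 - 2.5^2) / (2*9.81) = 4.0897 m


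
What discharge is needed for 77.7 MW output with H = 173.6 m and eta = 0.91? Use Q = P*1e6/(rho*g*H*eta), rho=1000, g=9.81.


Q = 77.7 * 1e6 / (1000 * 9.81 * 173.6 * 0.91) = 50.1373 m^3/s


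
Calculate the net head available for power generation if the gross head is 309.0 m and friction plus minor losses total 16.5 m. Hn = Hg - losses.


Hn = 309.0 - 16.5 = 292.5000 m


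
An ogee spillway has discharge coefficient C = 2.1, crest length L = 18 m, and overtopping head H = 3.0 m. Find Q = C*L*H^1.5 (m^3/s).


Q = 2.1 * 18 * 3.0^1.5 = 196.4146 m^3/s


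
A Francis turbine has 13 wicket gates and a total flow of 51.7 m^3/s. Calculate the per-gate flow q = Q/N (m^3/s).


q = 51.7 / 13 = 3.9769 m^3/s


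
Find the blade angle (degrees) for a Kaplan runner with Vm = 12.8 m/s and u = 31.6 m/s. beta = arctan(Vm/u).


beta = arctan(12.8 / 31.6) = 22.0511 degrees


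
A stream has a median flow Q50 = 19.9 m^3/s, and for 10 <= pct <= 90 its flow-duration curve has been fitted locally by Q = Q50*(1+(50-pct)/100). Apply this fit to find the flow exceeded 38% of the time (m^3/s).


Q = 19.9 * (1 + (50 - 38)/100) = 22.2880 m^3/s


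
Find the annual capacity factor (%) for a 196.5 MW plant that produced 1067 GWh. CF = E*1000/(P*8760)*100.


CF = 1067 * 1000 / (196.5 * 8760) * 100 = 61.9866 %


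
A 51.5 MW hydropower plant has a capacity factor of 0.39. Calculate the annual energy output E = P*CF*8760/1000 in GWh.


E = 51.5 * 0.39 * 8760 / 1000 = 175.9446 GWh


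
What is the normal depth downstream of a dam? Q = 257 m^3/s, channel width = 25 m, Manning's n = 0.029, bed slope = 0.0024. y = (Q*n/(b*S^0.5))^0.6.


y = (257 * 0.029 / (25 * 0.0024^0.5))^0.6 = 2.9551 m


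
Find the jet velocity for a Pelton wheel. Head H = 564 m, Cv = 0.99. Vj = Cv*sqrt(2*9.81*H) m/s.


Vj = 0.99 * sqrt(2*9.81*564) = 104.1416 m/s


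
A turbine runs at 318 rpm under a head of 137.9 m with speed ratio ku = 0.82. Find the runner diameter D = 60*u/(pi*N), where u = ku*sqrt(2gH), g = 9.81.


u = 0.82 * sqrt(2*9.81*137.9) = 42.6526 m/s
D = 60 * 42.6526 / (pi * 318) = 2.5616 m


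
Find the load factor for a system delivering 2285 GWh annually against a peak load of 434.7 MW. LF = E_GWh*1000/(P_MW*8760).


LF = 2285 * 1000 / (434.7 * 8760) = 0.6001


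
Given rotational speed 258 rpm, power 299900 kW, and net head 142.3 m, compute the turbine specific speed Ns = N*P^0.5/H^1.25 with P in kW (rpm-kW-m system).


Ns = 258 * 299900^0.5 / 142.3^1.25 = 287.4761


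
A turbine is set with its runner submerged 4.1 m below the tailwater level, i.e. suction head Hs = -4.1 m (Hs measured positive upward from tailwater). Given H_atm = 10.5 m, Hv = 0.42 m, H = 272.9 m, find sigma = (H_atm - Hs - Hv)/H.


sigma = (10.5 - (-4.1) - 0.42) / 272.9 = 0.0520


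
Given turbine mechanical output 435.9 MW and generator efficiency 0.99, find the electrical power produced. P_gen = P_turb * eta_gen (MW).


P_gen = 435.9 * 0.99 = 431.5410 MW


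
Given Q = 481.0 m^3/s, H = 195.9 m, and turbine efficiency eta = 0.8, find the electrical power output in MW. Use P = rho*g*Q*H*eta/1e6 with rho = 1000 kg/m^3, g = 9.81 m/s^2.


P = 1000 * 9.81 * 481.0 * 195.9 * 0.8 / 1e6 = 739.5006 MW


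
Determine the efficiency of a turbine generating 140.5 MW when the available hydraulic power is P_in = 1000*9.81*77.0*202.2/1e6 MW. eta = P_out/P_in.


P_in = 1000 * 9.81 * 77.0 * 202.2 / 1e6 = 152.7358 MW
eta = 140.5 / 152.7358 = 0.9199


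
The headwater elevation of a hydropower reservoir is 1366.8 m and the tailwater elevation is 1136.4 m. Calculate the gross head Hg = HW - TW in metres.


Hg = 1366.8 - 1136.4 = 230.4000 m


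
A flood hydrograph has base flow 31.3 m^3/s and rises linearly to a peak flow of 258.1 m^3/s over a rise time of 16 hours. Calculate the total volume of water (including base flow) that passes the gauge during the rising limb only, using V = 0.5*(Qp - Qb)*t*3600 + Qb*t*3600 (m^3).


V = 0.5*(258.1 - 31.3)*16*3600 + 31.3*16*3600 = 8.3347e+06 m^3


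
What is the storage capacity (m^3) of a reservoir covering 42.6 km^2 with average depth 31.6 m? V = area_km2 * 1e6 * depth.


V = 42.6 * 1e6 * 31.6 = 1.3462e+09 m^3


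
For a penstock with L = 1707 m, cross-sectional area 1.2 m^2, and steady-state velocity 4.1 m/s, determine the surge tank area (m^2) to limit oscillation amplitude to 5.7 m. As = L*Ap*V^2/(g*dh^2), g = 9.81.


As = 1707 * 1.2 * 4.1^2 / (9.81 * 5.7^2) = 108.0348 m^2


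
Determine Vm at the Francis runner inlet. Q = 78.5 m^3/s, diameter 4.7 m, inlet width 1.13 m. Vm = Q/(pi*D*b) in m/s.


Vm = 78.5 / (pi * 4.7 * 1.13) = 4.7048 m/s


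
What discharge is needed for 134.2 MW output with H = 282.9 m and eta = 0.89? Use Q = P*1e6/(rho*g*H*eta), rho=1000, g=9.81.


Q = 134.2 * 1e6 / (1000 * 9.81 * 282.9 * 0.89) = 54.3326 m^3/s


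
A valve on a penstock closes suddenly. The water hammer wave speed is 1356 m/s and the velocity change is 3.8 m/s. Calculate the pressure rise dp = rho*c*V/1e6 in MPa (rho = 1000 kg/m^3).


dp = 1000 * 1356 * 3.8 / 1e6 = 5.1528 MPa


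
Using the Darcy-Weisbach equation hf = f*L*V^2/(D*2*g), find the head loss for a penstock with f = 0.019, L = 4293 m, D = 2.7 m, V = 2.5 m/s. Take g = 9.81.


hf = 0.019 * 4293 * 2.5^2 / (2.7 * 2 * 9.81) = 9.6235 m


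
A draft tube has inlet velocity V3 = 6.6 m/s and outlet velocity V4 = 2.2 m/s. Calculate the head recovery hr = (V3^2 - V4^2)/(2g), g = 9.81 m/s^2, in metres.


hr = (6.6^2 - 2.2^2) / (2*9.81) = 1.9735 m


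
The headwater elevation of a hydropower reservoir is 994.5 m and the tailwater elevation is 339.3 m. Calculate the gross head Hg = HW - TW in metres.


Hg = 994.5 - 339.3 = 655.2000 m


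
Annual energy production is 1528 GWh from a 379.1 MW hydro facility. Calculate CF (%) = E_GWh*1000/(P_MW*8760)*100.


CF = 1528 * 1000 / (379.1 * 8760) * 100 = 46.0114 %


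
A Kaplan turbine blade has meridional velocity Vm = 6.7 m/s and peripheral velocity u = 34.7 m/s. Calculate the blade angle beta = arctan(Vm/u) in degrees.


beta = arctan(6.7 / 34.7) = 10.9284 degrees


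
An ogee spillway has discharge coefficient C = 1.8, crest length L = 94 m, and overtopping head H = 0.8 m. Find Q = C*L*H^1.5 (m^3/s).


Q = 1.8 * 94 * 0.8^1.5 = 121.0697 m^3/s


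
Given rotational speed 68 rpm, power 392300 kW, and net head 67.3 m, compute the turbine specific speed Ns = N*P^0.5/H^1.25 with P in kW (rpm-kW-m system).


Ns = 68 * 392300^0.5 / 67.3^1.25 = 220.9527


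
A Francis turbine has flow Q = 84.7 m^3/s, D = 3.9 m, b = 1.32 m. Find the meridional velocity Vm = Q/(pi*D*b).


Vm = 84.7 / (pi * 3.9 * 1.32) = 5.2371 m/s


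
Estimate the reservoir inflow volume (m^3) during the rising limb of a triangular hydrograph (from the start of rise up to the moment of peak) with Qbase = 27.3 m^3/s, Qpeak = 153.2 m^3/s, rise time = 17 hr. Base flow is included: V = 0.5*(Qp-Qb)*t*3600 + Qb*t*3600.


V = 0.5*(153.2 - 27.3)*17*3600 + 27.3*17*3600 = 5.5233e+06 m^3


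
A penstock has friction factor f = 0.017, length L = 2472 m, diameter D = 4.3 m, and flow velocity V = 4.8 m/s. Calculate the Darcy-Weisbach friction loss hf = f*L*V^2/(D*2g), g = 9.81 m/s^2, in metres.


hf = 0.017 * 2472 * 4.8^2 / (4.3 * 2 * 9.81) = 11.4766 m


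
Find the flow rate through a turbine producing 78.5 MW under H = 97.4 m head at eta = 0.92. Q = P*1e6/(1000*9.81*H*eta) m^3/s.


Q = 78.5 * 1e6 / (1000 * 9.81 * 97.4 * 0.92) = 89.3005 m^3/s


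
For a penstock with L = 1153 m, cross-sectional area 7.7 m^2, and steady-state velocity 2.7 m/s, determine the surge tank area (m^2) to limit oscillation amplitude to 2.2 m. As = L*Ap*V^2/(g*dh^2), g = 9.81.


As = 1153 * 7.7 * 2.7^2 / (9.81 * 2.2^2) = 1363.1172 m^2


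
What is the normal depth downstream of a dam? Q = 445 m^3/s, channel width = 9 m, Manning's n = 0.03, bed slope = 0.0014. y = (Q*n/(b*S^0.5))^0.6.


y = (445 * 0.03 / (9 * 0.0014^0.5))^0.6 = 9.0971 m


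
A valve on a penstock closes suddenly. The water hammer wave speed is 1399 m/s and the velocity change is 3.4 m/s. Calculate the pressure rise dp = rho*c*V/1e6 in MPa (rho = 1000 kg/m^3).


dp = 1000 * 1399 * 3.4 / 1e6 = 4.7566 MPa


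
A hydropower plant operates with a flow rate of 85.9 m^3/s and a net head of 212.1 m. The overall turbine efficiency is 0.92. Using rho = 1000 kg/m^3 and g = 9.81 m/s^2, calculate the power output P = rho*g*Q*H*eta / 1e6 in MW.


P = 1000 * 9.81 * 85.9 * 212.1 * 0.92 / 1e6 = 164.4336 MW


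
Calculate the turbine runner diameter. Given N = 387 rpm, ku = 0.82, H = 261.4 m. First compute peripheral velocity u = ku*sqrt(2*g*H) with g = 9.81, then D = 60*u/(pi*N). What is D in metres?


u = 0.82 * sqrt(2*9.81*261.4) = 58.7241 m/s
D = 60 * 58.7241 / (pi * 387) = 2.8981 m


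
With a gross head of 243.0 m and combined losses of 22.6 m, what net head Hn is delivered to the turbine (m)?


Hn = 243.0 - 22.6 = 220.4000 m


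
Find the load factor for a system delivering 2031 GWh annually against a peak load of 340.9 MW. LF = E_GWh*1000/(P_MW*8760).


LF = 2031 * 1000 / (340.9 * 8760) = 0.6801


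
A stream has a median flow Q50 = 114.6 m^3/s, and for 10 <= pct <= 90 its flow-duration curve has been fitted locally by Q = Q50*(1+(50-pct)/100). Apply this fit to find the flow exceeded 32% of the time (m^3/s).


Q = 114.6 * (1 + (50 - 32)/100) = 135.2280 m^3/s


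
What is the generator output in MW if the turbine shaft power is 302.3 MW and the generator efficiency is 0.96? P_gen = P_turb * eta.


P_gen = 302.3 * 0.96 = 290.2080 MW


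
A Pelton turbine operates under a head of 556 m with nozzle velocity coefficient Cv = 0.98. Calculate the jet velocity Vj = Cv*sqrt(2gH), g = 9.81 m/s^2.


Vj = 0.98 * sqrt(2*9.81*556) = 102.3559 m/s


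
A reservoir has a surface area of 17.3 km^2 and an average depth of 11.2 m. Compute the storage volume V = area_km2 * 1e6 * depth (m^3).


V = 17.3 * 1e6 * 11.2 = 1.9376e+08 m^3


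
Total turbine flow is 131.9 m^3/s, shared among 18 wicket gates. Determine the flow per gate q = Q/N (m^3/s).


q = 131.9 / 18 = 7.3278 m^3/s


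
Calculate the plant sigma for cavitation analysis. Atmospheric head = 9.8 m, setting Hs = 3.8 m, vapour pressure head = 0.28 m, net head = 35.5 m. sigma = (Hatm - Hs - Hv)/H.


sigma = (9.8 - 3.8 - 0.28) / 35.5 = 0.1611


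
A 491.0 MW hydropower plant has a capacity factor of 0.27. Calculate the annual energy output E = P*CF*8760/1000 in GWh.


E = 491.0 * 0.27 * 8760 / 1000 = 1161.3132 GWh


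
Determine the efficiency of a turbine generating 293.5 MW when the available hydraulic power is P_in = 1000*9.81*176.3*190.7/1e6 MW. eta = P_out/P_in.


P_in = 1000 * 9.81 * 176.3 * 190.7 / 1e6 = 329.8162 MW
eta = 293.5 / 329.8162 = 0.8899


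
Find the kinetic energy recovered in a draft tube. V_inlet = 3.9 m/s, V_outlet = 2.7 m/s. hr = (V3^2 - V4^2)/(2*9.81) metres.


hr = (3.9^2 - 2.7^2) / (2*9.81) = 0.4037 m


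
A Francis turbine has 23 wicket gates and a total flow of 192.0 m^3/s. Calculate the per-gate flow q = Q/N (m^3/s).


q = 192.0 / 23 = 8.3478 m^3/s


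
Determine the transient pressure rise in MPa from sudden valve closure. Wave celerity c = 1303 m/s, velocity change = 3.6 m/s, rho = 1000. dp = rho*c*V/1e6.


dp = 1000 * 1303 * 3.6 / 1e6 = 4.6908 MPa


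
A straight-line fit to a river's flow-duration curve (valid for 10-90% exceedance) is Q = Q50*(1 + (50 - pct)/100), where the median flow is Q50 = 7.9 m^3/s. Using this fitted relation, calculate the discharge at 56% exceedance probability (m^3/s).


Q = 7.9 * (1 + (50 - 56)/100) = 7.4260 m^3/s


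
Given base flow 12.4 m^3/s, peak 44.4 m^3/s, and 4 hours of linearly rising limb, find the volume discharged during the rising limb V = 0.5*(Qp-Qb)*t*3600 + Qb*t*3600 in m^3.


V = 0.5*(44.4 - 12.4)*4*3600 + 12.4*4*3600 = 408960.0000 m^3


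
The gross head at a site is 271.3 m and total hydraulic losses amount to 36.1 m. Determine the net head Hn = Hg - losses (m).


Hn = 271.3 - 36.1 = 235.2000 m


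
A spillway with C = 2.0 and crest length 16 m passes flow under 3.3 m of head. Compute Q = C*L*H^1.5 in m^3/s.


Q = 2.0 * 16 * 3.3^1.5 = 191.8319 m^3/s


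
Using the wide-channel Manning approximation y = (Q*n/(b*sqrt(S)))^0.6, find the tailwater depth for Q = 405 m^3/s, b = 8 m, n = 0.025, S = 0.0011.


y = (405 * 0.025 / (8 * 0.0011^0.5))^0.6 = 8.8913 m


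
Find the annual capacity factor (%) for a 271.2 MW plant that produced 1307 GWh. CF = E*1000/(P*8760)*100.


CF = 1307 * 1000 / (271.2 * 8760) * 100 = 55.0151 %


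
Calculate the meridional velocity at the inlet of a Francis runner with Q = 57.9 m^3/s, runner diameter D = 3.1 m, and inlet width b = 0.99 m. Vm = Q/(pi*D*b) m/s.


Vm = 57.9 / (pi * 3.1 * 0.99) = 6.0053 m/s


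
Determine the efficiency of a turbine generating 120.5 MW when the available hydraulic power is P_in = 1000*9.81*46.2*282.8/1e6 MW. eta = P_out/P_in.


P_in = 1000 * 9.81 * 46.2 * 282.8 / 1e6 = 128.1712 MW
eta = 120.5 / 128.1712 = 0.9401


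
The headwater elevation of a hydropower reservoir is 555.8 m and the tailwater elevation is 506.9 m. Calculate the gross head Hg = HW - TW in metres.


Hg = 555.8 - 506.9 = 48.9000 m


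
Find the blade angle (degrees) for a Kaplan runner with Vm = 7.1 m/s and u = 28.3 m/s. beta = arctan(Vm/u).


beta = arctan(7.1 / 28.3) = 14.0839 degrees


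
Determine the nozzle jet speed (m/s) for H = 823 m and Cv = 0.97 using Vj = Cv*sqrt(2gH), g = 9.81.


Vj = 0.97 * sqrt(2*9.81*823) = 123.2597 m/s


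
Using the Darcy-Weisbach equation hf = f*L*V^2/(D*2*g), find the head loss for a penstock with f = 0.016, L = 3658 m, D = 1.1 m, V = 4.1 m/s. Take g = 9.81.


hf = 0.016 * 3658 * 4.1^2 / (1.1 * 2 * 9.81) = 45.5869 m


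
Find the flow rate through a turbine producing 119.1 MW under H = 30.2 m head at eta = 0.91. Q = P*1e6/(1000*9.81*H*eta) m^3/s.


Q = 119.1 * 1e6 / (1000 * 9.81 * 30.2 * 0.91) = 441.7682 m^3/s


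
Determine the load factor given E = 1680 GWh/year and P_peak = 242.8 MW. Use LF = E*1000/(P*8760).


LF = 1680 * 1000 / (242.8 * 8760) = 0.7899


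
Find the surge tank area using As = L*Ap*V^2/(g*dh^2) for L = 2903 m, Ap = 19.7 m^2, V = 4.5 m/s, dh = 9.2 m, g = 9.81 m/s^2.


As = 2903 * 19.7 * 4.5^2 / (9.81 * 9.2^2) = 1394.7412 m^2


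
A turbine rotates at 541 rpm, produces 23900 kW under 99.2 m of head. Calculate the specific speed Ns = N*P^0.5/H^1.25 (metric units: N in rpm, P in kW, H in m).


Ns = 541 * 23900^0.5 / 99.2^1.25 = 267.1509


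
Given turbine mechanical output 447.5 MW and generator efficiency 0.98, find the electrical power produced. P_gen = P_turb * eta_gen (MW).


P_gen = 447.5 * 0.98 = 438.5500 MW


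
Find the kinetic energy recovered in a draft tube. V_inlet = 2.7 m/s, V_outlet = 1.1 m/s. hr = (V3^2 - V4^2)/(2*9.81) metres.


hr = (2.7^2 - 1.1^2) / (2*9.81) = 0.3099 m


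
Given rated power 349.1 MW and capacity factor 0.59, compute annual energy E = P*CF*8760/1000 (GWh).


E = 349.1 * 0.59 * 8760 / 1000 = 1804.2884 GWh


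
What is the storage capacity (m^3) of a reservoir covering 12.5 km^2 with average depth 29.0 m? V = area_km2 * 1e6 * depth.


V = 12.5 * 1e6 * 29.0 = 3.6250e+08 m^3


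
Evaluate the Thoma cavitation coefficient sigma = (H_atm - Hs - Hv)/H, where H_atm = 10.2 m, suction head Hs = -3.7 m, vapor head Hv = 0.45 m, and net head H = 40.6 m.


sigma = (10.2 - (-3.7) - 0.45) / 40.6 = 0.3313


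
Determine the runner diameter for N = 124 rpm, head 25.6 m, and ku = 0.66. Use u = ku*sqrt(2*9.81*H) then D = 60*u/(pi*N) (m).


u = 0.66 * sqrt(2*9.81*25.6) = 14.7915 m/s
D = 60 * 14.7915 / (pi * 124) = 2.2782 m


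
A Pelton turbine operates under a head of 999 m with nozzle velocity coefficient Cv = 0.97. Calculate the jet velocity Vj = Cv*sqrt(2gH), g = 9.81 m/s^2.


Vj = 0.97 * sqrt(2*9.81*999) = 135.8013 m/s


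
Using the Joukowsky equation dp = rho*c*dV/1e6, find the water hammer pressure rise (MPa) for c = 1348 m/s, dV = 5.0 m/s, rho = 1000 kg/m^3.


dp = 1000 * 1348 * 5.0 / 1e6 = 6.7400 MPa


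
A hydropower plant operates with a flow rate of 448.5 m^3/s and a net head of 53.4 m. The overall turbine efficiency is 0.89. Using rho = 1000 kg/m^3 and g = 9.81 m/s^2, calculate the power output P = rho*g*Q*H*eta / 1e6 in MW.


P = 1000 * 9.81 * 448.5 * 53.4 * 0.89 / 1e6 = 209.1042 MW


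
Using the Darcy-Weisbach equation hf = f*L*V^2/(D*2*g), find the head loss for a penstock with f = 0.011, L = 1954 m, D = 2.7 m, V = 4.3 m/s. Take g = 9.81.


hf = 0.011 * 1954 * 4.3^2 / (2.7 * 2 * 9.81) = 7.5022 m


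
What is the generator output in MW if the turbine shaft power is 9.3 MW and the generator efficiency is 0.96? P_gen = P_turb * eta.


P_gen = 9.3 * 0.96 = 8.9280 MW


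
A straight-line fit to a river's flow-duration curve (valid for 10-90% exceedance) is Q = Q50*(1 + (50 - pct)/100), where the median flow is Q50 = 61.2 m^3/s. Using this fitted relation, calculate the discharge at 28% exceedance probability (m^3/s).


Q = 61.2 * (1 + (50 - 28)/100) = 74.6640 m^3/s


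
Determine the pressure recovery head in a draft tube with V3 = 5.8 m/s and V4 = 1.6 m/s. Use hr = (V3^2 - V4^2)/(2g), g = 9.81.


hr = (5.8^2 - 1.6^2) / (2*9.81) = 1.5841 m


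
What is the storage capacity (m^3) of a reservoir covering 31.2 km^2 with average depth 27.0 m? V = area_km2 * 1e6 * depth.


V = 31.2 * 1e6 * 27.0 = 8.4240e+08 m^3


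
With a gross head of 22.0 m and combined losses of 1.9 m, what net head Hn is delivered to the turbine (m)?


Hn = 22.0 - 1.9 = 20.1000 m


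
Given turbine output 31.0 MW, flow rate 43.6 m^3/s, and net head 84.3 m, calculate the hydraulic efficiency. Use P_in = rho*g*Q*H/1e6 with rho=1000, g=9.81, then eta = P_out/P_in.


P_in = 1000 * 9.81 * 43.6 * 84.3 / 1e6 = 36.0565 MW
eta = 31.0 / 36.0565 = 0.8598


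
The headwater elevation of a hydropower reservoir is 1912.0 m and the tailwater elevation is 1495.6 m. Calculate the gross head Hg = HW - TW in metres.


Hg = 1912.0 - 1495.6 = 416.4000 m


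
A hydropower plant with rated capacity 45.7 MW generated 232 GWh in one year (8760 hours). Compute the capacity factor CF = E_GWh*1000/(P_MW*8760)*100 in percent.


CF = 232 * 1000 / (45.7 * 8760) * 100 = 57.9519 %


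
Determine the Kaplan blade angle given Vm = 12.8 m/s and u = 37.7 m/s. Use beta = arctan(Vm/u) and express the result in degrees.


beta = arctan(12.8 / 37.7) = 18.7535 degrees


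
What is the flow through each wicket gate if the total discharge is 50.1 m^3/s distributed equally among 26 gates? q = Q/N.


q = 50.1 / 26 = 1.9269 m^3/s


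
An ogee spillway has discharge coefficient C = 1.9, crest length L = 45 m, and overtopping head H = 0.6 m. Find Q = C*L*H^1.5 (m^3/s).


Q = 1.9 * 45 * 0.6^1.5 = 39.7368 m^3/s


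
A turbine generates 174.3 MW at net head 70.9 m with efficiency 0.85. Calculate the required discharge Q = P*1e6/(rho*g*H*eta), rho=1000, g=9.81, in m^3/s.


Q = 174.3 * 1e6 / (1000 * 9.81 * 70.9 * 0.85) = 294.8243 m^3/s


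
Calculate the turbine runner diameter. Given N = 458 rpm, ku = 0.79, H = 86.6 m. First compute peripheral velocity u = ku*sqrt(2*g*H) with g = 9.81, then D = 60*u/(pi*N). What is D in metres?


u = 0.79 * sqrt(2*9.81*86.6) = 32.5638 m/s
D = 60 * 32.5638 / (pi * 458) = 1.3579 m


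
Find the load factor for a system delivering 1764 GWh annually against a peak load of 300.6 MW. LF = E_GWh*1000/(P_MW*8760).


LF = 1764 * 1000 / (300.6 * 8760) = 0.6699


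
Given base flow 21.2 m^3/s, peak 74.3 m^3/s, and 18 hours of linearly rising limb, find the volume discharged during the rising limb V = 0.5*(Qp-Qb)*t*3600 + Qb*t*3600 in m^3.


V = 0.5*(74.3 - 21.2)*18*3600 + 21.2*18*3600 = 3.0942e+06 m^3


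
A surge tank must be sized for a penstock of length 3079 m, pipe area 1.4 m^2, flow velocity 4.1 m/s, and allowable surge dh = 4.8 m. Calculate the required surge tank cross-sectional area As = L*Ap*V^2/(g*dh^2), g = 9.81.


As = 3079 * 1.4 * 4.1^2 / (9.81 * 4.8^2) = 320.5929 m^2


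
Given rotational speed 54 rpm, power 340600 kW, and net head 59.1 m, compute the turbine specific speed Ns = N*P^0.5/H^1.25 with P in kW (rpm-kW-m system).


Ns = 54 * 340600^0.5 / 59.1^1.25 = 192.3232


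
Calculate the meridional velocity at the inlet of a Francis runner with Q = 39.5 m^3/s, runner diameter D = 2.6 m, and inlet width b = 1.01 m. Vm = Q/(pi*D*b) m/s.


Vm = 39.5 / (pi * 2.6 * 1.01) = 4.7880 m/s


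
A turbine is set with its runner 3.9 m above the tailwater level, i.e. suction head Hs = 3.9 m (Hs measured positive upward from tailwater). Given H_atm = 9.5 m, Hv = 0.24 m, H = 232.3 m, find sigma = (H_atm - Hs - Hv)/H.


sigma = (9.5 - 3.9 - 0.24) / 232.3 = 0.0231


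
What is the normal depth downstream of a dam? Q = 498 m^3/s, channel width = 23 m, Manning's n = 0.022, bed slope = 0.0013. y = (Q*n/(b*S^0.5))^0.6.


y = (498 * 0.022 / (23 * 0.0013^0.5))^0.6 = 4.7051 m
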